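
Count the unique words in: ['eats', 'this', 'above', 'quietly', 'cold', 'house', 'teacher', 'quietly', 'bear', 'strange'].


Listing all tokens and tracking unique types:
  Token 1: 'eats' -> NEW (unique so far: 1)
  Token 2: 'this' -> NEW (unique so far: 2)
  Token 3: 'above' -> NEW (unique so far: 3)
  Token 4: 'quietly' -> NEW (unique so far: 4)
  Token 5: 'cold' -> NEW (unique so far: 5)
  Token 6: 'house' -> NEW (unique so far: 6)
  Token 7: 'teacher' -> NEW (unique so far: 7)
  Token 8: 'quietly' -> duplicate (unique so far: 7)
  Token 9: 'bear' -> NEW (unique so far: 8)
  Token 10: 'strange' -> NEW (unique so far: 9)
Unique types: ('above', 'bear', 'cold', 'eats', 'house', 'quietly', 'strange', 'teacher', 'this')
Vocabulary size: 9

9


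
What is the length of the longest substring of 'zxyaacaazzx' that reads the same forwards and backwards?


Scanning 'zxyaacaazzx' for palindromic substrings.
Substring at positions 3-7: 'aacaa'.
Check: reverse('aacaa') = 'aacaa' -> palindrome confirmed.
Neighbouring characters ('y' / 'z') break symmetry, so it cannot extend further.
No longer palindromic substring exists; longest length = 5

5


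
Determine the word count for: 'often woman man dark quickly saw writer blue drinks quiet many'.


Counting words by splitting on spaces:
  Word 1: 'often'
  Word 2: 'woman'
  Word 3: 'man'
  Word 4: 'dark'
  Word 5: 'quickly'
  Word 6: 'saw'
  Word 7: 'writer'
  Word 8: 'blue'
  Word 9: 'drinks'
  Word 10: 'quiet'
  Word 11: 'many'
Total words: 11

11


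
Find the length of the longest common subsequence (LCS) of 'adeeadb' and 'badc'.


DP table for LCS of 'adeeadb' and 'badc':
       b  a  d  c
    0  0  0  0  0
  a 0  0  1  1  1
  d 0  0  1  2  2
  e 0  0  1  2  2
  e 0  0  1  2  2
  a 0  0  1  2  2
  d 0  0  1  2  2
  b 0  1  1  2  2
LCS: 'ad'
LCS length = 2

2


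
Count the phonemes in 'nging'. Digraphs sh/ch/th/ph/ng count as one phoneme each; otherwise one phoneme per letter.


Parsing 'nging' greedily, digraphs first:
  'ng' -> digraph (1 consonant phoneme) (phonemes so far: 1)
  'i' -> vowel phoneme (phonemes so far: 2)
  'ng' -> digraph (1 consonant phoneme) (phonemes so far: 3)
Total phonemes: 3

3


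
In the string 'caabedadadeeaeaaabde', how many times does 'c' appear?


Scanning 'caabedadadeeaeaaabde' for 'c':
  Position 0: 'c' -> MATCH (count: 1)
Total occurrences of 'c': 1

1


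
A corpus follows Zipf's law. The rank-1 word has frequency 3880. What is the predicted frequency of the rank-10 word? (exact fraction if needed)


Zipf's law: freq(rank) = f1 / rank
f1 = 3880, rank = 10
freq = 3880 / 10
= 388

388


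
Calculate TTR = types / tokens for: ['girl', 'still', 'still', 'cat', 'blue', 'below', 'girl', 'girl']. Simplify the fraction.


Tokens: 8
Unique types: ('below', 'blue', 'cat', 'girl', 'still') = 5
TTR = 5/8
Already in lowest terms.

5/8


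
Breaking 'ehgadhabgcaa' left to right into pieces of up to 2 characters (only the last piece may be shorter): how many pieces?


'ehgadhabgcaa' has 12 characters.
Chunking with max size 2:
  Chunk 1: 'eh' (positions 0-1)
  Chunk 2: 'ga' (positions 2-3)
  Chunk 3: 'dh' (positions 4-5)
  Chunk 4: 'ab' (positions 6-7)
  Chunk 5: 'gc' (positions 8-9)
  Chunk 6: 'aa' (positions 10-11)
Total chunks: ceil(12 / 2) = 6

6


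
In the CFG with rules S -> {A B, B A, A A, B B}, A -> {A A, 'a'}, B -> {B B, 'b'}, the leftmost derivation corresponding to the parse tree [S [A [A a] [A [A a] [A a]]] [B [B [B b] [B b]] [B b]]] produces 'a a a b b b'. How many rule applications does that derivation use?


Every bracketed nonterminal node [X ...] in the tree is produced by exactly one rule application.
Reading the tree off as a leftmost derivation:
  Step 1: S  =>  A B   (applied S -> A B)
  Step 2: A B  =>  A A B   (applied A -> A A)
  Step 3: A A B  =>  a A B   (applied A -> a)
  Step 4: a A B  =>  a A A B   (applied A -> A A)
  Step 5: a A A B  =>  a a A B   (applied A -> a)
  Step 6: a a A B  =>  a a a B   (applied A -> a)
  Step 7: a a a B  =>  a a a B B   (applied B -> B B)
  Step 8: a a a B B  =>  a a a B B B   (applied B -> B B)
  Step 9: a a a B B B  =>  a a a b B B   (applied B -> b)
  Step 10: a a a b B B  =>  a a a b b B   (applied B -> b)
  Step 11: a a a b b B  =>  a a a b b b   (applied B -> b)
Final yield: a a a b b b
Total rewrite steps: 11

11


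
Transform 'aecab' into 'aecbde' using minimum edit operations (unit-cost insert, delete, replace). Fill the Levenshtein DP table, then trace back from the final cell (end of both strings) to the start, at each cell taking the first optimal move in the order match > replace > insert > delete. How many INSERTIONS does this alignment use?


Edit distance = 3. Backtracking from cell (5, 6) with preference match > replace > insert > delete,
then listing the resulting alignment 'aecab' -> 'aecbde' left to right:
  Step 1: keep 'a'
  Step 2: keep 'e'
  Step 3: keep 'c'
  Step 4: insert 'b' [insertion #1]
  Step 5: replace a->d
  Step 6: replace b->e
Total insertions: 1

1


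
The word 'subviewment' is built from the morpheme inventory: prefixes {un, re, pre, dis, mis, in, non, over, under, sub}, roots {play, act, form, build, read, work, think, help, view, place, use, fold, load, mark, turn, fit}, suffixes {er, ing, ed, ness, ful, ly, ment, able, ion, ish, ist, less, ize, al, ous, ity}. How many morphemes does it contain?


Segmenting 'subviewment' against the inventory:
  'sub' -> prefix (morpheme 1)
  'view' -> root (morpheme 2)
  'ment' -> suffix (morpheme 3)
Total morphemes: 3

3


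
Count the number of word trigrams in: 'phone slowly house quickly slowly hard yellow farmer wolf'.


Word trigrams from [9] words:
  Trigram 1: (phone slowly house)
  Trigram 2: (slowly house quickly)
  Trigram 3: (house quickly slowly)
  Trigram 4: (quickly slowly hard)
  Trigram 5: (slowly hard yellow)
  Trigram 6: (hard yellow farmer)
  Trigram 7: (yellow farmer wolf)
Total word trigrams: 9 - 2 = 7

7


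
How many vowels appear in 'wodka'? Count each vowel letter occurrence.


Scanning each character of 'wodka':
  Position 1: 'w' -> consonant (running count: 0)
  Position 2: 'o' -> vowel (running count: 1)
  Position 3: 'd' -> consonant (running count: 1)
  Position 4: 'k' -> consonant (running count: 1)
  Position 5: 'a' -> vowel (running count: 2)
Total vowels: 2

2


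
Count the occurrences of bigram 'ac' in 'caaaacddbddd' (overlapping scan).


Scanning 'caaaacddbddd' for bigram 'ac':
  Position 0: 'ca' -> no
  Position 1: 'aa' -> no
  Position 2: 'aa' -> no
  Position 3: 'aa' -> no
  Position 4: 'ac' -> MATCH
  Position 5: 'cd' -> no
  Position 6: 'dd' -> no
  Position 7: 'db' -> no
  Position 8: 'bd' -> no
  Position 9: 'dd' -> no
  Position 10: 'dd' -> no
Total matches: 1

1


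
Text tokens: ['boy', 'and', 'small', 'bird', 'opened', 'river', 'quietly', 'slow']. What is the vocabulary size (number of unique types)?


Listing all tokens and tracking unique types:
  Token 1: 'boy' -> NEW (unique so far: 1)
  Token 2: 'and' -> NEW (unique so far: 2)
  Token 3: 'small' -> NEW (unique so far: 3)
  Token 4: 'bird' -> NEW (unique so far: 4)
  Token 5: 'opened' -> NEW (unique so far: 5)
  Token 6: 'river' -> NEW (unique so far: 6)
  Token 7: 'quietly' -> NEW (unique so far: 7)
  Token 8: 'slow' -> NEW (unique so far: 8)
Unique types: ('and', 'bird', 'boy', 'opened', 'quietly', 'river', 'slow', 'small')
Vocabulary size: 8

8


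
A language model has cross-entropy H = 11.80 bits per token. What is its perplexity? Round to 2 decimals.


Perplexity formula: PP = 2^H
H = 11.80
PP = 2^11.80
Decompose: 2^11.80 = 2^11 * 2^0.80
2^11 = 2048, 2^0.80 ~ 1.7411011
PP ~ 2048 * 1.7411011 = 3565.7750528
Rounded to 2 decimals: 3565.78

3565.78


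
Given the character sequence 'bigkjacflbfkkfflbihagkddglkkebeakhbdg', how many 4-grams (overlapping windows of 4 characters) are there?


String 'bigkjacflbfkkfflbihagkddglkkebeakhbdg' has length L = 37.
Number of overlapping n-grams = L - n + 1
Substituting: 37 - 4 + 1 = 34

34


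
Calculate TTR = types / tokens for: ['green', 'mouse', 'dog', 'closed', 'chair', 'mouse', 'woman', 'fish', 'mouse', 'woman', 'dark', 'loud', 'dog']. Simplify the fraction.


Tokens: 13
Unique types: ('chair', 'closed', 'dark', 'dog', 'fish', 'green', 'loud', 'mouse', 'woman') = 9
TTR = 9/13
Already in lowest terms.

9/13


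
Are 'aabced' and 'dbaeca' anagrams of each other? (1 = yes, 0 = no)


Sort characters of 'aabced': 'aabcde'
Sort characters of 'dbaeca': 'aabcde'
Sorted forms match -> they ARE anagrams
Result: 1

1


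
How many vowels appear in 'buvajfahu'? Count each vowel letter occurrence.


Scanning each character of 'buvajfahu':
  Position 1: 'b' -> consonant (running count: 0)
  Position 2: 'u' -> vowel (running count: 1)
  Position 3: 'v' -> consonant (running count: 1)
  Position 4: 'a' -> vowel (running count: 2)
  Position 5: 'j' -> consonant (running count: 2)
  Position 6: 'f' -> consonant (running count: 2)
  Position 7: 'a' -> vowel (running count: 3)
  Position 8: 'h' -> consonant (running count: 3)
  Position 9: 'u' -> vowel (running count: 4)
Total vowels: 4

4


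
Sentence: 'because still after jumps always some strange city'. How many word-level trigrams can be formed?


Word trigrams from [8] words:
  Trigram 1: (because still after)
  Trigram 2: (still after jumps)
  Trigram 3: (after jumps always)
  Trigram 4: (jumps always some)
  Trigram 5: (always some strange)
  Trigram 6: (some strange city)
Total word trigrams: 8 - 2 = 6

6


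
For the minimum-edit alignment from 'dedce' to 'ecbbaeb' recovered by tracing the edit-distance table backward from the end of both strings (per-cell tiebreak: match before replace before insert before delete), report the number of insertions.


Edit distance = 6. Backtracking from cell (5, 7) with preference match > replace > insert > delete,
then listing the resulting alignment 'dedce' -> 'ecbbaeb' left to right:
  Step 1: insert 'e' [insertion #1]
  Step 2: replace d->c
  Step 3: replace e->b
  Step 4: replace d->b
  Step 5: replace c->a
  Step 6: keep 'e'
  Step 7: insert 'b' [insertion #2]
Total insertions: 2

2


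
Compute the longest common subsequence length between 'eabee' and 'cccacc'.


DP table for LCS of 'eabee' and 'cccacc':
       c  c  c  a  c  c
    0  0  0  0  0  0  0
  e 0  0  0  0  0  0  0
  a 0  0  0  0  1  1  1
  b 0  0  0  0  1  1  1
  e 0  0  0  0  1  1  1
  e 0  0  0  0  1  1  1
LCS: 'a'
LCS length = 1

1


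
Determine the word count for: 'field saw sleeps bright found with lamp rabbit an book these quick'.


Counting words by splitting on spaces:
  Word 1: 'field'
  Word 2: 'saw'
  Word 3: 'sleeps'
  Word 4: 'bright'
  Word 5: 'found'
  Word 6: 'with'
  Word 7: 'lamp'
  Word 8: 'rabbit'
  Word 9: 'an'
  Word 10: 'book'
  Word 11: 'these'
  Word 12: 'quick'
Total words: 12

12


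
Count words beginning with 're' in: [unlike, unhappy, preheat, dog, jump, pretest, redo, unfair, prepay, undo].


Checking each word for prefix 're':
  'unlike' -> no (count: 0)
  'unhappy' -> no (count: 0)
  'preheat' -> no (count: 0)
  'dog' -> no (count: 0)
  'jump' -> no (count: 0)
  'pretest' -> no (count: 0)
  'redo' -> YES, starts with 're' (count: 1)
  'unfair' -> no (count: 1)
  'prepay' -> no (count: 1)
  'undo' -> no (count: 1)
Total with prefix 're': 1

1


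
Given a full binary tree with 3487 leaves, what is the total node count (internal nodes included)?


Leaf nodes (terminals): 3487
Internal nodes = n - 1 = 3487 - 1 = 3486
Total = leaves + internal = 3487 + 3486 = 6973

6973


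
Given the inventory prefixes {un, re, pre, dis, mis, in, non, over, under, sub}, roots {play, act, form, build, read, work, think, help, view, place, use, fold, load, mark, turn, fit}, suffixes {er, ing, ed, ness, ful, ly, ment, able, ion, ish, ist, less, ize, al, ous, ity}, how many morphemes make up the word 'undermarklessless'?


Segmenting 'undermarklessless' against the inventory:
  'under' -> prefix (morpheme 1)
  'mark' -> root (morpheme 2)
  'less' -> suffix (morpheme 3)
  'less' -> suffix (morpheme 4)
Total morphemes: 4

4


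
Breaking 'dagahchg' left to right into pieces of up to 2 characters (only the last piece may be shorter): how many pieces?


'dagahchg' has 8 characters.
Chunking with max size 2:
  Chunk 1: 'da' (positions 0-1)
  Chunk 2: 'ga' (positions 2-3)
  Chunk 3: 'hc' (positions 4-5)
  Chunk 4: 'hg' (positions 6-7)
Total chunks: ceil(8 / 2) = 4

4


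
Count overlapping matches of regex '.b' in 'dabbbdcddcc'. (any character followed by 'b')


Pattern: .b means any character followed by 'b'.
Scanning 'dabbbdcddcc' position-by-position:
  Pos 0: window 'da' -> no
  Pos 1: window 'ab' -> MATCH
  Pos 2: window 'bb' -> MATCH
  Pos 3: window 'bb' -> MATCH
  Pos 4: window 'bd' -> no
  Pos 5: window 'dc' -> no
  Pos 6: window 'cd' -> no
  Pos 7: window 'dd' -> no
  Pos 8: window 'dc' -> no
  Pos 9: window 'cc' -> no
  Pos 10: window 'c' -> no
Total matches: 3

3


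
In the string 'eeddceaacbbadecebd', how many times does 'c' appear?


Scanning 'eeddceaacbbadecebd' for 'c':
  Position 4: 'c' -> MATCH (count: 1)
  Position 8: 'c' -> MATCH (count: 2)
  Position 14: 'c' -> MATCH (count: 3)
Total occurrences of 'c': 3

3


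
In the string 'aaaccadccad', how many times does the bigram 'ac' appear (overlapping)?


Scanning 'aaaccadccad' for bigram 'ac':
  Position 0: 'aa' -> no
  Position 1: 'aa' -> no
  Position 2: 'ac' -> MATCH
  Position 3: 'cc' -> no
  Position 4: 'ca' -> no
  Position 5: 'ad' -> no
  Position 6: 'dc' -> no
  Position 7: 'cc' -> no
  Position 8: 'ca' -> no
  Position 9: 'ad' -> no
Total matches: 1

1


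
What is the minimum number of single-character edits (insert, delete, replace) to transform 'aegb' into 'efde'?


Building DP table for s1='aegb' (len 4) and s2='efde' (len 4):
       e  f  d  e
    0  1  2  3  4
  a 1  1  2  3  4
  e 2  1  2  3  3
  g 3  2  2  3  4
  b 4  3  3  3  4
Edit distance = dp[4][4] = 4

4


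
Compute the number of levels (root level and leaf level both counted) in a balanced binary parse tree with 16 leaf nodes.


In a balanced binary tree with n leaves the deepest leaf is ceil(log2(n)) edges below the root,
so counting node levels inclusive of root and leaves gives ceil(log2(n)) + 1 levels.
log2(16) = 4.0000
ceil(4.0000) = 4
levels = 4 + 1 = 5

5


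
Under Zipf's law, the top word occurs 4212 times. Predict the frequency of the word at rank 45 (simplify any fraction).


Zipf's law: freq(rank) = f1 / rank
f1 = 4212, rank = 45
freq = 4212 / 45
GCD(4212, 45) = 9
Simplified: 468/5

468/5


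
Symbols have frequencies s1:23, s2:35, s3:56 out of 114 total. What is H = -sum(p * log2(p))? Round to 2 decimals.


Computing entropy H = -sum(p_i * log2(p_i)):
  s1: p = 23/114 = 0.2018, -p*log2(p) = 0.4659
  s2: p = 35/114 = 0.3070, -p*log2(p) = 0.5230
  s3: p = 56/114 = 0.4912, -p*log2(p) = 0.5038
H = sum of terms = 1.4927
Rounded to 2 decimals: 1.49

1.49


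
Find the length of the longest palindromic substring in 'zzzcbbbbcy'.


Scanning 'zzzcbbbbcy' for palindromic substrings.
Substring at positions 3-8: 'cbbbbc'.
Check: reverse('cbbbbc') = 'cbbbbc' -> palindrome confirmed.
Neighbouring characters ('z' / 'y') break symmetry, so it cannot extend further.
No longer palindromic substring exists; longest length = 6

6


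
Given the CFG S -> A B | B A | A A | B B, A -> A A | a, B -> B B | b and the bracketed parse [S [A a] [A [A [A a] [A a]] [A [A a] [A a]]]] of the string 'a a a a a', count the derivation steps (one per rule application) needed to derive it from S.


Every bracketed nonterminal node [X ...] in the tree is produced by exactly one rule application.
Reading the tree off as a leftmost derivation:
  Step 1: S  =>  A A   (applied S -> A A)
  Step 2: A A  =>  a A   (applied A -> a)
  Step 3: a A  =>  a A A   (applied A -> A A)
  Step 4: a A A  =>  a A A A   (applied A -> A A)
  Step 5: a A A A  =>  a a A A   (applied A -> a)
  Step 6: a a A A  =>  a a a A   (applied A -> a)
  Step 7: a a a A  =>  a a a A A   (applied A -> A A)
  Step 8: a a a A A  =>  a a a a A   (applied A -> a)
  Step 9: a a a a A  =>  a a a a a   (applied A -> a)
Final yield: a a a a a
Total rewrite steps: 9

9


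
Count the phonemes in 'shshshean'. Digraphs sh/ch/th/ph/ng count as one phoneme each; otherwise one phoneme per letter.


Parsing 'shshshean' greedily, digraphs first:
  'sh' -> digraph (1 consonant phoneme) (phonemes so far: 1)
  'sh' -> digraph (1 consonant phoneme) (phonemes so far: 2)
  'sh' -> digraph (1 consonant phoneme) (phonemes so far: 3)
  'e' -> vowel phoneme (phonemes so far: 4)
  'a' -> vowel phoneme (phonemes so far: 5)
  'n' -> consonant phoneme (phonemes so far: 6)
Total phonemes: 6

6


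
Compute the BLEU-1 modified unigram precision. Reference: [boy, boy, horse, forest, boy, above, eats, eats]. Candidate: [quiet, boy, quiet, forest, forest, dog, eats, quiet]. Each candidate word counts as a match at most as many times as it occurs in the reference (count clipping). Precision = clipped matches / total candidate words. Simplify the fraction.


Reference word counts: {'above': 1, 'boy': 3, 'eats': 2, 'forest': 1, 'horse': 1}
Checking each candidate word (with clipping):
  'quiet' -> not in reference -> no match (matches: 0)
  'boy' -> in reference (ref count 3, used 1/3) -> match (matches: 1)
  'quiet' -> not in reference -> no match (matches: 1)
  'forest' -> in reference (ref count 1, used 1/1) -> match (matches: 2)
  'forest' -> ref count 1 already used up (1/1) -> clipped, no match (matches: 2)
  'dog' -> not in reference -> no match (matches: 2)
  'eats' -> in reference (ref count 2, used 1/2) -> match (matches: 3)
  'quiet' -> not in reference -> no match (matches: 3)
Clipped matches: 3, Candidate length: 8
Precision = 3/8

3/8


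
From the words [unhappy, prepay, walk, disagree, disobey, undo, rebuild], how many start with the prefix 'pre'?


Checking each word for prefix 'pre':
  'unhappy' -> no (count: 0)
  'prepay' -> YES, starts with 'pre' (count: 1)
  'walk' -> no (count: 1)
  'disagree' -> no (count: 1)
  'disobey' -> no (count: 1)
  'undo' -> no (count: 1)
  'rebuild' -> no (count: 1)
Total with prefix 'pre': 1

1


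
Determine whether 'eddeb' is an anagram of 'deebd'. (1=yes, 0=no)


Sort characters of 'eddeb': 'bddee'
Sort characters of 'deebd': 'bddee'
Sorted forms match -> they ARE anagrams
Result: 1

1


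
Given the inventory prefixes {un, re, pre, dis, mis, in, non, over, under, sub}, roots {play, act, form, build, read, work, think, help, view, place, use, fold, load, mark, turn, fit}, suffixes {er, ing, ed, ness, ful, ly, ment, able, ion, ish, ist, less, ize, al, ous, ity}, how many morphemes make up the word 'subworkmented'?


Segmenting 'subworkmented' against the inventory:
  'sub' -> prefix (morpheme 1)
  'work' -> root (morpheme 2)
  'ment' -> suffix (morpheme 3)
  'ed' -> suffix (morpheme 4)
Total morphemes: 4

4


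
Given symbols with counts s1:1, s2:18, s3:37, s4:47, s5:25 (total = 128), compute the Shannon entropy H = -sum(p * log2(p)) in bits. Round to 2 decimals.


Computing entropy H = -sum(p_i * log2(p_i)):
  s1: p = 1/128 = 0.0078, -p*log2(p) = 0.0547
  s2: p = 18/128 = 0.1406, -p*log2(p) = 0.3980
  s3: p = 37/128 = 0.2891, -p*log2(p) = 0.5176
  s4: p = 47/128 = 0.3672, -p*log2(p) = 0.5307
  s5: p = 25/128 = 0.1953, -p*log2(p) = 0.4602
H = sum of terms = 1.9612
Rounded to 2 decimals: 1.96

1.96


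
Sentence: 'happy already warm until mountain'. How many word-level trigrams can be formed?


Word trigrams from [5] words:
  Trigram 1: (happy already warm)
  Trigram 2: (already warm until)
  Trigram 3: (warm until mountain)
Total word trigrams: 5 - 2 = 3

3


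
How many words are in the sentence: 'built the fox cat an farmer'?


Counting words by splitting on spaces:
  Word 1: 'built'
  Word 2: 'the'
  Word 3: 'fox'
  Word 4: 'cat'
  Word 5: 'an'
  Word 6: 'farmer'
Total words: 6

6


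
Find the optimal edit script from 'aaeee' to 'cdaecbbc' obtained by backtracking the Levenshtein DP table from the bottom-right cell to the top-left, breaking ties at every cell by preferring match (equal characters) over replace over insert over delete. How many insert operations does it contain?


Edit distance = 6. Backtracking from cell (5, 8) with preference match > replace > insert > delete,
then listing the resulting alignment 'aaeee' -> 'cdaecbbc' left to right:
  Step 1: insert 'c' [insertion #1]
  Step 2: replace a->d
  Step 3: keep 'a'
  Step 4: keep 'e'
  Step 5: insert 'c' [insertion #2]
  Step 6: insert 'b' [insertion #3]
  Step 7: replace e->b
  Step 8: replace e->c
Total insertions: 3

3


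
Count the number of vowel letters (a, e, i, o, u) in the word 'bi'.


Scanning each character of 'bi':
  Position 1: 'b' -> consonant (running count: 0)
  Position 2: 'i' -> vowel (running count: 1)
Total vowels: 1

1


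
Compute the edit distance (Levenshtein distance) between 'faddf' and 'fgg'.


Building DP table for s1='faddf' (len 5) and s2='fgg' (len 3):
       f  g  g
    0  1  2  3
  f 1  0  1  2
  a 2  1  1  2
  d 3  2  2  2
  d 4  3  3  3
  f 5  4  4  4
Edit distance = dp[5][3] = 4

4


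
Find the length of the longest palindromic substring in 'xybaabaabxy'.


Scanning 'xybaabaabxy' for palindromic substrings.
Substring at positions 2-8: 'baabaab'.
Check: reverse('baabaab') = 'baabaab' -> palindrome confirmed.
Neighbouring characters ('y' / 'x') break symmetry, so it cannot extend further.
No longer palindromic substring exists; longest length = 7

7


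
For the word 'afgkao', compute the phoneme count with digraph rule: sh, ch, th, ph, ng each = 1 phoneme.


Parsing 'afgkao' greedily, digraphs first:
  'a' -> vowel phoneme (phonemes so far: 1)
  'f' -> consonant phoneme (phonemes so far: 2)
  'g' -> consonant phoneme (phonemes so far: 3)
  'k' -> consonant phoneme (phonemes so far: 4)
  'a' -> vowel phoneme (phonemes so far: 5)
  'o' -> vowel phoneme (phonemes so far: 6)
Total phonemes: 6

6


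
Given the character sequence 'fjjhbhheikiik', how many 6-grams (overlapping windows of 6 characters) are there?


String 'fjjhbhheikiik' has length L = 13.
Number of overlapping n-grams = L - n + 1
Substituting: 13 - 6 + 1 = 8

8


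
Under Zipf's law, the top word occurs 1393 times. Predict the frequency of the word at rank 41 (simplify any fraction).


Zipf's law: freq(rank) = f1 / rank
f1 = 1393, rank = 41
freq = 1393 / 41
GCD(1393, 41) = 1
Simplified: 1393/41

1393/41


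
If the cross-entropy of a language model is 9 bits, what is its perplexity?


Perplexity formula: PP = 2^H
H = 9
PP = 2^9
PP = 2^9 = 512

512


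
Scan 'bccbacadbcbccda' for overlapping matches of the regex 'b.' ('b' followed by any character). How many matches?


Pattern: b. means 'b' followed by any character.
Scanning 'bccbacadbcbccda' position-by-position:
  Pos 0: window 'bc' -> MATCH
  Pos 1: window 'cc' -> no
  Pos 2: window 'cb' -> no
  Pos 3: window 'ba' -> MATCH
  Pos 4: window 'ac' -> no
  Pos 5: window 'ca' -> no
  Pos 6: window 'ad' -> no
  Pos 7: window 'db' -> no
  Pos 8: window 'bc' -> MATCH
  Pos 9: window 'cb' -> no
  Pos 10: window 'bc' -> MATCH
  Pos 11: window 'cc' -> no
  Pos 12: window 'cd' -> no
  Pos 13: window 'da' -> no
  Pos 14: window 'a' -> no
Total matches: 4

4


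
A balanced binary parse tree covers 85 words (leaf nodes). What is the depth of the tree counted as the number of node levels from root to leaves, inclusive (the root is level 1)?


In a balanced binary tree with n leaves the deepest leaf is ceil(log2(n)) edges below the root,
so counting node levels inclusive of root and leaves gives ceil(log2(n)) + 1 levels.
log2(85) = 6.4094
ceil(6.4094) = 7
levels = 7 + 1 = 8

8


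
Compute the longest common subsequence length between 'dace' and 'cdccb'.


DP table for LCS of 'dace' and 'cdccb':
       c  d  c  c  b
    0  0  0  0  0  0
  d 0  0  1  1  1  1
  a 0  0  1  1  1  1
  c 0  1  1  2  2  2
  e 0  1  1  2  2  2
LCS: 'dc'
LCS length = 2

2


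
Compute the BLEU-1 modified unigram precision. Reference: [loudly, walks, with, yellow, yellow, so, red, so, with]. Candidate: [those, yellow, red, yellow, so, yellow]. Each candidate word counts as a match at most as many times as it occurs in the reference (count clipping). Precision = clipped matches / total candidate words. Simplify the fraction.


Reference word counts: {'loudly': 1, 'red': 1, 'so': 2, 'walks': 1, 'with': 2, 'yellow': 2}
Checking each candidate word (with clipping):
  'those' -> not in reference -> no match (matches: 0)
  'yellow' -> in reference (ref count 2, used 1/2) -> match (matches: 1)
  'red' -> in reference (ref count 1, used 1/1) -> match (matches: 2)
  'yellow' -> in reference (ref count 2, used 2/2) -> match (matches: 3)
  'so' -> in reference (ref count 2, used 1/2) -> match (matches: 4)
  'yellow' -> ref count 2 already used up (2/2) -> clipped, no match (matches: 4)
Clipped matches: 4, Candidate length: 6
Precision = 4/6 = 2/3

2/3


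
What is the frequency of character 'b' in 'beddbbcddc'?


Scanning 'beddbbcddc' for 'b':
  Position 0: 'b' -> MATCH (count: 1)
  Position 4: 'b' -> MATCH (count: 2)
  Position 5: 'b' -> MATCH (count: 3)
Total occurrences of 'b': 3

3


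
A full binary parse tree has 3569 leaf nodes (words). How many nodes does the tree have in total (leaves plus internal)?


Leaf nodes (terminals): 3569
Internal nodes = n - 1 = 3569 - 1 = 3568
Total = leaves + internal = 3569 + 3568 = 7137

7137


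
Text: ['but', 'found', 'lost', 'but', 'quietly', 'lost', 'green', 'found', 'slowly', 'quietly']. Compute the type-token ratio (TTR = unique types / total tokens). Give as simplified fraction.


Tokens: 10
Unique types: ('but', 'found', 'green', 'lost', 'quietly', 'slowly') = 6
TTR = 6/10
Simplify: divide both by 2 -> 3/5
TTR = 3/5

3/5


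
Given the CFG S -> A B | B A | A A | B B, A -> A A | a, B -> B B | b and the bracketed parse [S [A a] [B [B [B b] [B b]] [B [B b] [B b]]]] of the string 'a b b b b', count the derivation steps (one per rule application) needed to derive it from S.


Every bracketed nonterminal node [X ...] in the tree is produced by exactly one rule application.
Reading the tree off as a leftmost derivation:
  Step 1: S  =>  A B   (applied S -> A B)
  Step 2: A B  =>  a B   (applied A -> a)
  Step 3: a B  =>  a B B   (applied B -> B B)
  Step 4: a B B  =>  a B B B   (applied B -> B B)
  Step 5: a B B B  =>  a b B B   (applied B -> b)
  Step 6: a b B B  =>  a b b B   (applied B -> b)
  Step 7: a b b B  =>  a b b B B   (applied B -> B B)
  Step 8: a b b B B  =>  a b b b B   (applied B -> b)
  Step 9: a b b b B  =>  a b b b b   (applied B -> b)
Final yield: a b b b b
Total rewrite steps: 9

9


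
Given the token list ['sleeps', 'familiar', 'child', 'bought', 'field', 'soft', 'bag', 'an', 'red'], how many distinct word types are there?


Listing all tokens and tracking unique types:
  Token 1: 'sleeps' -> NEW (unique so far: 1)
  Token 2: 'familiar' -> NEW (unique so far: 2)
  Token 3: 'child' -> NEW (unique so far: 3)
  Token 4: 'bought' -> NEW (unique so far: 4)
  Token 5: 'field' -> NEW (unique so far: 5)
  Token 6: 'soft' -> NEW (unique so far: 6)
  Token 7: 'bag' -> NEW (unique so far: 7)
  Token 8: 'an' -> NEW (unique so far: 8)
  Token 9: 'red' -> NEW (unique so far: 9)
Unique types: ('an', 'bag', 'bought', 'child', 'familiar', 'field', 'red', 'sleeps', 'soft')
Vocabulary size: 9

9


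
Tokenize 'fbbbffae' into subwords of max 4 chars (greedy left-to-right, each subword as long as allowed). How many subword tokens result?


'fbbbffae' has 8 characters.
Chunking with max size 4:
  Chunk 1: 'fbbb' (positions 0-3)
  Chunk 2: 'ffae' (positions 4-7)
Total chunks: ceil(8 / 4) = 2

2


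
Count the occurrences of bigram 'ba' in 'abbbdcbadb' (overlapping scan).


Scanning 'abbbdcbadb' for bigram 'ba':
  Position 0: 'ab' -> no
  Position 1: 'bb' -> no
  Position 2: 'bb' -> no
  Position 3: 'bd' -> no
  Position 4: 'dc' -> no
  Position 5: 'cb' -> no
  Position 6: 'ba' -> MATCH
  Position 7: 'ad' -> no
  Position 8: 'db' -> no
Total matches: 1

1


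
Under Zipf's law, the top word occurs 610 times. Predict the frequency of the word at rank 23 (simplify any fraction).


Zipf's law: freq(rank) = f1 / rank
f1 = 610, rank = 23
freq = 610 / 23
GCD(610, 23) = 1
Simplified: 610/23

610/23


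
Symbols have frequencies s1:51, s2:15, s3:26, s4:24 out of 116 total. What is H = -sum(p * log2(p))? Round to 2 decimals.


Computing entropy H = -sum(p_i * log2(p_i)):
  s1: p = 51/116 = 0.4397, -p*log2(p) = 0.5212
  s2: p = 15/116 = 0.1293, -p*log2(p) = 0.3816
  s3: p = 26/116 = 0.2241, -p*log2(p) = 0.4836
  s4: p = 24/116 = 0.2069, -p*log2(p) = 0.4703
H = sum of terms = 1.8567
Rounded to 2 decimals: 1.86

1.86


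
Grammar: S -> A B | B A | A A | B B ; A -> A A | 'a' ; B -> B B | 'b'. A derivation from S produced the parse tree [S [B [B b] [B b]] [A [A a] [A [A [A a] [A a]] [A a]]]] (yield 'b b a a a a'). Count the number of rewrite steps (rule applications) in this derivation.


Every bracketed nonterminal node [X ...] in the tree is produced by exactly one rule application.
Reading the tree off as a leftmost derivation:
  Step 1: S  =>  B A   (applied S -> B A)
  Step 2: B A  =>  B B A   (applied B -> B B)
  Step 3: B B A  =>  b B A   (applied B -> b)
  Step 4: b B A  =>  b b A   (applied B -> b)
  Step 5: b b A  =>  b b A A   (applied A -> A A)
  Step 6: b b A A  =>  b b a A   (applied A -> a)
  Step 7: b b a A  =>  b b a A A   (applied A -> A A)
  Step 8: b b a A A  =>  b b a A A A   (applied A -> A A)
  Step 9: b b a A A A  =>  b b a a A A   (applied A -> a)
  Step 10: b b a a A A  =>  b b a a a A   (applied A -> a)
  Step 11: b b a a a A  =>  b b a a a a   (applied A -> a)
Final yield: b b a a a a
Total rewrite steps: 11

11


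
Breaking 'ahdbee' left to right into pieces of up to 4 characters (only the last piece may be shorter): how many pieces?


'ahdbee' has 6 characters.
Chunking with max size 4:
  Chunk 1: 'ahdb' (positions 0-3)
  Chunk 2: 'ee' (positions 4-5)
Total chunks: ceil(6 / 4) = 2

2


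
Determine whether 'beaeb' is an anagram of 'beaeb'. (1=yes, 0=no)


Sort characters of 'beaeb': 'abbee'
Sort characters of 'beaeb': 'abbee'
Sorted forms match -> they ARE anagrams
Result: 1

1


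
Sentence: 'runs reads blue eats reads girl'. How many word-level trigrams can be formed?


Word trigrams from [6] words:
  Trigram 1: (runs reads blue)
  Trigram 2: (reads blue eats)
  Trigram 3: (blue eats reads)
  Trigram 4: (eats reads girl)
Total word trigrams: 6 - 2 = 4

4


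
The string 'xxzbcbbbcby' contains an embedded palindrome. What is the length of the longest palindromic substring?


Scanning 'xxzbcbbbcby' for palindromic substrings.
Substring at positions 3-9: 'bcbbbcb'.
Check: reverse('bcbbbcb') = 'bcbbbcb' -> palindrome confirmed.
Neighbouring characters ('z' / 'y') break symmetry, so it cannot extend further.
No longer palindromic substring exists; longest length = 7

7


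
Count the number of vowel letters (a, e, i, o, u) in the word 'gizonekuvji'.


Scanning each character of 'gizonekuvji':
  Position 1: 'g' -> consonant (running count: 0)
  Position 2: 'i' -> vowel (running count: 1)
  Position 3: 'z' -> consonant (running count: 1)
  Position 4: 'o' -> vowel (running count: 2)
  Position 5: 'n' -> consonant (running count: 2)
  Position 6: 'e' -> vowel (running count: 3)
  Position 7: 'k' -> consonant (running count: 3)
  Position 8: 'u' -> vowel (running count: 4)
  Position 9: 'v' -> consonant (running count: 4)
  Position 10: 'j' -> consonant (running count: 4)
  Position 11: 'i' -> vowel (running count: 5)
Total vowels: 5

5


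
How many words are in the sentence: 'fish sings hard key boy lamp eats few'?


Counting words by splitting on spaces:
  Word 1: 'fish'
  Word 2: 'sings'
  Word 3: 'hard'
  Word 4: 'key'
  Word 5: 'boy'
  Word 6: 'lamp'
  Word 7: 'eats'
  Word 8: 'few'
Total words: 8

8


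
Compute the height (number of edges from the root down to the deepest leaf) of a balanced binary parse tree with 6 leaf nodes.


In a balanced binary tree with n leaves the deepest leaf is ceil(log2(n)) edges below the root.
log2(6) = 2.5850
ceil(2.5850) = 3
height (edges) = 3

3


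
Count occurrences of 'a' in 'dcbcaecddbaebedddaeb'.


Scanning 'dcbcaecddbaebedddaeb' for 'a':
  Position 4: 'a' -> MATCH (count: 1)
  Position 10: 'a' -> MATCH (count: 2)
  Position 17: 'a' -> MATCH (count: 3)
Total occurrences of 'a': 3

3


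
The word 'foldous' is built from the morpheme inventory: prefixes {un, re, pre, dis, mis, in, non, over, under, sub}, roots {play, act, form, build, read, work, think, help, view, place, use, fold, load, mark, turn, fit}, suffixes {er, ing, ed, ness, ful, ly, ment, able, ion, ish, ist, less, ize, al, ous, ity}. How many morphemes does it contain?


Segmenting 'foldous' against the inventory:
  'fold' -> root (morpheme 1)
  'ous' -> suffix (morpheme 2)
Total morphemes: 2

2


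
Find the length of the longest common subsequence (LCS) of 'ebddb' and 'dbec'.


DP table for LCS of 'ebddb' and 'dbec':
       d  b  e  c
    0  0  0  0  0
  e 0  0  0  1  1
  b 0  0  1  1  1
  d 0  1  1  1  1
  d 0  1  1  1  1
  b 0  1  2  2  2
LCS: 'db'
LCS length = 2

2


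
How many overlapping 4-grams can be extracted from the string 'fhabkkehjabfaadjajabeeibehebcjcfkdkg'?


String 'fhabkkehjabfaadjajabeeibehebcjcfkdkg' has length L = 36.
Number of overlapping n-grams = L - n + 1
Substituting: 36 - 4 + 1 = 33

33


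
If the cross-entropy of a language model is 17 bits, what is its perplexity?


Perplexity formula: PP = 2^H
H = 17
PP = 2^17
PP = 2^17 = 131072

131072


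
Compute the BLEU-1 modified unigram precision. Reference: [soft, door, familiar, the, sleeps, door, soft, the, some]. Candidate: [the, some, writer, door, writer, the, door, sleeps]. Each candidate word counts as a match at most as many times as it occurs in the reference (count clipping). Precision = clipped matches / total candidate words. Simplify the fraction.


Reference word counts: {'door': 2, 'familiar': 1, 'sleeps': 1, 'soft': 2, 'some': 1, 'the': 2}
Checking each candidate word (with clipping):
  'the' -> in reference (ref count 2, used 1/2) -> match (matches: 1)
  'some' -> in reference (ref count 1, used 1/1) -> match (matches: 2)
  'writer' -> not in reference -> no match (matches: 2)
  'door' -> in reference (ref count 2, used 1/2) -> match (matches: 3)
  'writer' -> not in reference -> no match (matches: 3)
  'the' -> in reference (ref count 2, used 2/2) -> match (matches: 4)
  'door' -> in reference (ref count 2, used 2/2) -> match (matches: 5)
  'sleeps' -> in reference (ref count 1, used 1/1) -> match (matches: 6)
Clipped matches: 6, Candidate length: 8
Precision = 6/8 = 3/4

3/4


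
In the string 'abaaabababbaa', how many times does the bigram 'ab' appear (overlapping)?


Scanning 'abaaabababbaa' for bigram 'ab':
  Position 0: 'ab' -> MATCH
  Position 1: 'ba' -> no
  Position 2: 'aa' -> no
  Position 3: 'aa' -> no
  Position 4: 'ab' -> MATCH
  Position 5: 'ba' -> no
  Position 6: 'ab' -> MATCH
  Position 7: 'ba' -> no
  Position 8: 'ab' -> MATCH
  Position 9: 'bb' -> no
  Position 10: 'ba' -> no
  Position 11: 'aa' -> no
Total matches: 4

4


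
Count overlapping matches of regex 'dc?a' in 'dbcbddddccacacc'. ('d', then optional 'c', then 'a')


Pattern: dc?a means 'd', then optional 'c', then 'a'.
Scanning 'dbcbddddccacacc' position-by-position:
  Pos 0: window 'dbc' -> no
  Pos 1: window 'bcb' -> no
  Pos 2: window 'cbd' -> no
  Pos 3: window 'bdd' -> no
  Pos 4: window 'ddd' -> no
  Pos 5: window 'ddd' -> no
  Pos 6: window 'ddc' -> no
  Pos 7: window 'dcc' -> no
  Pos 8: window 'cca' -> no
  Pos 9: window 'cac' -> no
  Pos 10: window 'aca' -> no
  Pos 11: window 'cac' -> no
  Pos 12: window 'acc' -> no
  Pos 13: window 'cc' -> no
  Pos 14: window 'c' -> no
Total matches: 0

0


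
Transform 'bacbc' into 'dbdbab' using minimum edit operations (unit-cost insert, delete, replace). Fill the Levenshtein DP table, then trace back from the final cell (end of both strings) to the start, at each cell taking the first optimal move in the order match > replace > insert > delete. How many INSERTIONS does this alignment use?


Edit distance = 5. Backtracking from cell (5, 6) with preference match > replace > insert > delete,
then listing the resulting alignment 'bacbc' -> 'dbdbab' left to right:
  Step 1: insert 'd' [insertion #1]
  Step 2: keep 'b'
  Step 3: replace a->d
  Step 4: replace c->b
  Step 5: replace b->a
  Step 6: replace c->b
Total insertions: 1

1


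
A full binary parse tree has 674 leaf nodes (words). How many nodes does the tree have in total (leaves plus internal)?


Leaf nodes (terminals): 674
Internal nodes = n - 1 = 674 - 1 = 673
Total = leaves + internal = 674 + 673 = 1347

1347


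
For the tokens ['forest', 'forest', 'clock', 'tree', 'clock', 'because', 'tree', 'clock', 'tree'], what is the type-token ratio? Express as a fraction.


Tokens: 9
Unique types: ('because', 'clock', 'forest', 'tree') = 4
TTR = 4/9
Already in lowest terms.

4/9


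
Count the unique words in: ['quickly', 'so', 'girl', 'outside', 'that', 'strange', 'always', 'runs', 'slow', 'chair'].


Listing all tokens and tracking unique types:
  Token 1: 'quickly' -> NEW (unique so far: 1)
  Token 2: 'so' -> NEW (unique so far: 2)
  Token 3: 'girl' -> NEW (unique so far: 3)
  Token 4: 'outside' -> NEW (unique so far: 4)
  Token 5: 'that' -> NEW (unique so far: 5)
  Token 6: 'strange' -> NEW (unique so far: 6)
  Token 7: 'always' -> NEW (unique so far: 7)
  Token 8: 'runs' -> NEW (unique so far: 8)
  Token 9: 'slow' -> NEW (unique so far: 9)
  Token 10: 'chair' -> NEW (unique so far: 10)
Unique types: ('always', 'chair', 'girl', 'outside', 'quickly', 'runs', 'slow', 'so', 'strange', 'that')
Vocabulary size: 10

10


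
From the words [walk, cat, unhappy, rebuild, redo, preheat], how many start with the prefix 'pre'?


Checking each word for prefix 'pre':
  'walk' -> no (count: 0)
  'cat' -> no (count: 0)
  'unhappy' -> no (count: 0)
  'rebuild' -> no (count: 0)
  'redo' -> no (count: 0)
  'preheat' -> YES, starts with 'pre' (count: 1)
Total with prefix 'pre': 1

1


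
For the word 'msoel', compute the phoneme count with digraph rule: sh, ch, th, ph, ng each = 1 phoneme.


Parsing 'msoel' greedily, digraphs first:
  'm' -> consonant phoneme (phonemes so far: 1)
  's' -> consonant phoneme (phonemes so far: 2)
  'o' -> vowel phoneme (phonemes so far: 3)
  'e' -> vowel phoneme (phonemes so far: 4)
  'l' -> consonant phoneme (phonemes so far: 5)
Total phonemes: 5

5


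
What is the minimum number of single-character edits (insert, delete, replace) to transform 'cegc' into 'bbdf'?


Building DP table for s1='cegc' (len 4) and s2='bbdf' (len 4):
       b  b  d  f
    0  1  2  3  4
  c 1  1  2  3  4
  e 2  2  2  3  4
  g 3  3  3  3  4
  c 4  4  4  4  4
Edit distance = dp[4][4] = 4

4


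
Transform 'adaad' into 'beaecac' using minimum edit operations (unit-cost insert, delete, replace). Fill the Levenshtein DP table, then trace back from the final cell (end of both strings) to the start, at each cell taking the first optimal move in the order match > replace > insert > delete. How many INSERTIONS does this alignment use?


Edit distance = 5. Backtracking from cell (5, 7) with preference match > replace > insert > delete,
then listing the resulting alignment 'adaad' -> 'beaecac' left to right:
  Step 1: insert 'b' [insertion #1]
  Step 2: insert 'e' [insertion #2]
  Step 3: keep 'a'
  Step 4: replace d->e
  Step 5: replace a->c
  Step 6: keep 'a'
  Step 7: replace d->c
Total insertions: 2

2


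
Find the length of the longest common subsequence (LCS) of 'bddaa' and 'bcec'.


DP table for LCS of 'bddaa' and 'bcec':
       b  c  e  c
    0  0  0  0  0
  b 0  1  1  1  1
  d 0  1  1  1  1
  d 0  1  1  1  1
  a 0  1  1  1  1
  a 0  1  1  1  1
LCS: 'b'
LCS length = 1

1
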